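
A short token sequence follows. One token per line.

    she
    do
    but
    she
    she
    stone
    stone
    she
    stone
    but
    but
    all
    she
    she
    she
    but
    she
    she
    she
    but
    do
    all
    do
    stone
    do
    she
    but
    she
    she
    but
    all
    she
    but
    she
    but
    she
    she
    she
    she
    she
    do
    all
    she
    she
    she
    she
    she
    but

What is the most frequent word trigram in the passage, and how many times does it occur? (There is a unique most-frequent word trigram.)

"she she she", 8 times

Trigram frequencies (highest first):
  she she she: 8
  but she she: 4
  she she but: 4
  she but she: 4
  but all she: 2
  all she she: 2
  … (22 more, each ≤ 1)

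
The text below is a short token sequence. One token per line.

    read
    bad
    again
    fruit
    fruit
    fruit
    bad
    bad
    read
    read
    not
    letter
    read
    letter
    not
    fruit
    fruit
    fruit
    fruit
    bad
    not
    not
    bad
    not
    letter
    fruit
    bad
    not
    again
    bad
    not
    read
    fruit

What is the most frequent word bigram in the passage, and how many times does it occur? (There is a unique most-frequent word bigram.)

Bigram frequencies (highest first):
  fruit fruit: 5
  bad not: 4
  fruit bad: 3
  not letter: 2
  read bad: 1
  bad again: 1
  … (16 more, each ≤ 1)

"fruit fruit", 5 times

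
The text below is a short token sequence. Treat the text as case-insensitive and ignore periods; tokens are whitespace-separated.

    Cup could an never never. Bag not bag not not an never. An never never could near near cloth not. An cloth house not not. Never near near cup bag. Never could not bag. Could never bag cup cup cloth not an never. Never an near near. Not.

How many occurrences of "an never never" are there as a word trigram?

Scanning the 46 overlapping trigram windows for "an never never":
  position 3–5: an never never
  position 13–15: an never never
  position 42–44: an never never

3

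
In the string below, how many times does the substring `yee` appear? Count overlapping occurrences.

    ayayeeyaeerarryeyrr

1

Sliding a length-3 window over the 19 characters (17 positions):
  position 4–6: yee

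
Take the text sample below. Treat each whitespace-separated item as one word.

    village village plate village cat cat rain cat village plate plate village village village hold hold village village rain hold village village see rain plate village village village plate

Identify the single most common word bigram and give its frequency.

"village village", 7 times

Bigram frequencies (highest first):
  village village: 7
  village plate: 3
  plate village: 3
  hold village: 2
  village cat: 1
  cat cat: 1
  … (11 more, each ≤ 1)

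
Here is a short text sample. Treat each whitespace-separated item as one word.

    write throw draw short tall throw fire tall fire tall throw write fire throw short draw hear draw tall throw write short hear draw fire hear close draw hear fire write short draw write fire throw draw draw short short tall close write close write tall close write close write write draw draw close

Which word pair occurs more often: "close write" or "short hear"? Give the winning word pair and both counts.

"close write": 4 occurrences
"short hear": 1 occurrence

"close write" (4 vs 1)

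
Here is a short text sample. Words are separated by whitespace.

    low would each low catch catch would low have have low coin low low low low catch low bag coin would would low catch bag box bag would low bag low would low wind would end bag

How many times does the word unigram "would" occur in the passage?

7

Scanning the 37 tokens for "would":
  position 2: would
  position 7: would
  position 21: would
  position 22: would
  position 28: would
  position 32: would
  position 35: would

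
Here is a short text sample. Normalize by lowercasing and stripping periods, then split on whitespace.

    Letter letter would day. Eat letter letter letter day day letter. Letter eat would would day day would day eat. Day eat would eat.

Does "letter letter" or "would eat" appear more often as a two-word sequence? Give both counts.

"letter letter": 4 occurrences
"would eat": 1 occurrence

"letter letter" (4 vs 1)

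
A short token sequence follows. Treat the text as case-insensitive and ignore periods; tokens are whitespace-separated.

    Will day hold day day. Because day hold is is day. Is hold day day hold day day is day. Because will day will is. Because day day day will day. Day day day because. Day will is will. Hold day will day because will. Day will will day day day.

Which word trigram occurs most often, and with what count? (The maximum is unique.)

Trigram frequencies (highest first):
  day day day: 4
  hold day day: 3
  day hold day: 2
  day day because: 2
  day because day: 2
  day because will: 2
  … (29 more, each ≤ 2)

"day day day", 4 times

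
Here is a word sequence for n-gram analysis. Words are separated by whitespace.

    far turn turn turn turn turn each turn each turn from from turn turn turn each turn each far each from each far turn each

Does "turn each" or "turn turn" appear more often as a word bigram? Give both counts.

"turn turn" (6 vs 5)

"turn each": 5 occurrences
"turn turn": 6 occurrences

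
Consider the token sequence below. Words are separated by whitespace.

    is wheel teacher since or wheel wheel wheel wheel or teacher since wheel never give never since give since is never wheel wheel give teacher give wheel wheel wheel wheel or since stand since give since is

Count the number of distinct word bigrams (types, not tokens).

37 tokens → 36 bigram windows in total.
Repeated bigrams (each contributes count−1 duplicates):
  wheel wheel: 7
  give since: 2
  since give: 2
  since is: 2
  teacher since: 2
  wheel or: 2
11 duplicate windows → 36 − 11 = 25 distinct.

25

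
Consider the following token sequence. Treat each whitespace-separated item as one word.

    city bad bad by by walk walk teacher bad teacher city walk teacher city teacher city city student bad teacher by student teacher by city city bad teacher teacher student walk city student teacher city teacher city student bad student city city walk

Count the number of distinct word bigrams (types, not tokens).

43 tokens → 42 bigram windows in total.
Repeated bigrams (each contributes count−1 duplicates):
  teacher city: 5
  bad teacher: 3
  city city: 3
  city student: 3
  city bad: 2
  city teacher: 2
  city walk: 2
  student bad: 2
  … (3 more repeated)
17 duplicate windows → 42 − 17 = 25 distinct.

25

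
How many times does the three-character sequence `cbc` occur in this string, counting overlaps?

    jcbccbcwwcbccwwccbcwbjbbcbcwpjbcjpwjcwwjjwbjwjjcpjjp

Sliding a length-3 window over the 52 characters (50 positions):
  position 2–4: cbc
  position 5–7: cbc
  position 10–12: cbc
  position 17–19: cbc
  position 25–27: cbc

5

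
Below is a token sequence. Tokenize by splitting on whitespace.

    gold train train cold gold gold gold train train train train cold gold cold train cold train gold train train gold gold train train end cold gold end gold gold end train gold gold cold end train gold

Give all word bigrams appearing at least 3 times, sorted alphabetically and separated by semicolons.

cold gold; gold gold; gold train; train cold; train gold; train train

Bigram counts meeting the condition (at least 3 times):
  cold gold: 3
  gold gold: 5
  gold train: 4
  train cold: 3
  train gold: 4
  train train: 6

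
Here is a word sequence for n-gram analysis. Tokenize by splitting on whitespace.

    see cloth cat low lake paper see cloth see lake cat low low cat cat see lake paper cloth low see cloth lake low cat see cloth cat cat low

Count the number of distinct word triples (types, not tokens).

30 tokens → 28 trigram windows in total.
Repeated trigrams (each contributes count−1 duplicates):
  see cloth cat: 2
1 duplicate windows → 28 − 1 = 27 distinct.

27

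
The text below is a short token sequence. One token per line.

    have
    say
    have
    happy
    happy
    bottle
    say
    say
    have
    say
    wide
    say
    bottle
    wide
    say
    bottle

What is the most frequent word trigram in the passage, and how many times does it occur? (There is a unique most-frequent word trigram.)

Trigram frequencies (highest first):
  wide say bottle: 2
  have say have: 1
  say have happy: 1
  have happy happy: 1
  happy happy bottle: 1
  happy bottle say: 1
  … (7 more, each ≤ 1)

"wide say bottle", 2 times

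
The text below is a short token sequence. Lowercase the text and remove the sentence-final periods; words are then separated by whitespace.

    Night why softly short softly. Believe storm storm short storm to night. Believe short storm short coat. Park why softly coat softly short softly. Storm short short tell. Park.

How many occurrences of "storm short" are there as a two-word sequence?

Scanning the 28 overlapping bigram windows for "storm short":
  position 8–9: storm short
  position 15–16: storm short
  position 25–26: storm short

3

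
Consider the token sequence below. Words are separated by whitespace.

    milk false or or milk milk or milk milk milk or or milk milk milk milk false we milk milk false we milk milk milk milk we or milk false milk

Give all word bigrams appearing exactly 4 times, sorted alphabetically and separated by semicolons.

Bigram counts meeting the condition (exactly 4 times):
  milk false: 4
  or milk: 4

milk false; or milk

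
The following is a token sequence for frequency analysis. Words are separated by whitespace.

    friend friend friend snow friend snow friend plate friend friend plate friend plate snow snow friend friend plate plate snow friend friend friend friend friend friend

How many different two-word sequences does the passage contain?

8

26 tokens → 25 bigram windows in total.
Repeated bigrams (each contributes count−1 duplicates):
  friend friend: 9
  friend plate: 4
  snow friend: 4
  friend snow: 2
  plate friend: 2
  plate snow: 2
17 duplicate windows → 25 − 17 = 8 distinct.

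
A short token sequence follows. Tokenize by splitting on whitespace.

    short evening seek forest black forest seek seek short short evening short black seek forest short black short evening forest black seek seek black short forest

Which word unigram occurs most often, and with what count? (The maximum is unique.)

Unigram frequencies (highest first):
  short: 7
  seek: 6
  forest: 5
  black: 5
  evening: 3

"short", 7 times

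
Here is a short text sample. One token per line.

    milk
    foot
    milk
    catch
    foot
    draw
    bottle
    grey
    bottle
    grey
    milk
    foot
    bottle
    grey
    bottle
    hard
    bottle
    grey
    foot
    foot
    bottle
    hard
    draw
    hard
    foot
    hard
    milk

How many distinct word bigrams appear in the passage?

27 tokens → 26 bigram windows in total.
Repeated bigrams (each contributes count−1 duplicates):
  bottle grey: 4
  bottle hard: 2
  foot bottle: 2
  grey bottle: 2
  milk foot: 2
7 duplicate windows → 26 − 7 = 19 distinct.

19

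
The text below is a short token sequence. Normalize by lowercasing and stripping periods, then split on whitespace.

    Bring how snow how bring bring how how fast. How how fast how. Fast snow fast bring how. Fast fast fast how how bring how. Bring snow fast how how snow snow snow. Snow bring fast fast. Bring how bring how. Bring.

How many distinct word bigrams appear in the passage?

16

42 tokens → 41 bigram windows in total.
Repeated bigrams (each contributes count−1 duplicates):
  bring how: 6
  how bring: 5
  fast how: 4
  how fast: 4
  how how: 4
  fast fast: 3
  snow snow: 3
  fast bring: 2
  … (2 more repeated)
25 duplicate windows → 41 − 25 = 16 distinct.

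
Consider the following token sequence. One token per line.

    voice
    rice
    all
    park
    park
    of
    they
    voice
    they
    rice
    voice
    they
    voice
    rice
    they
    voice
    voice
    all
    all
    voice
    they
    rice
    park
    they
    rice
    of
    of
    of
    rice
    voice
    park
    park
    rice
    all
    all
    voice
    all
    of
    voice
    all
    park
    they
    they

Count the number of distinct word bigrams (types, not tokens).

25

43 tokens → 42 bigram windows in total.
Repeated bigrams (each contributes count−1 duplicates):
  they rice: 3
  they voice: 3
  voice all: 3
  voice they: 3
  all all: 2
  all park: 2
  all voice: 2
  of of: 2
  … (5 more repeated)
17 duplicate windows → 42 − 17 = 25 distinct.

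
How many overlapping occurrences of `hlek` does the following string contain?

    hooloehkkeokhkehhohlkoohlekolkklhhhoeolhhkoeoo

Sliding a length-4 window over the 46 characters (43 positions):
  position 24–27: hlek

1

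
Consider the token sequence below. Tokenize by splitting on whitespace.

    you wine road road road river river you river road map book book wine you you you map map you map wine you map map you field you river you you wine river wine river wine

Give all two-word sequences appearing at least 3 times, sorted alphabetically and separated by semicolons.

you map; you you

Bigram counts meeting the condition (at least 3 times):
  you map: 3
  you you: 3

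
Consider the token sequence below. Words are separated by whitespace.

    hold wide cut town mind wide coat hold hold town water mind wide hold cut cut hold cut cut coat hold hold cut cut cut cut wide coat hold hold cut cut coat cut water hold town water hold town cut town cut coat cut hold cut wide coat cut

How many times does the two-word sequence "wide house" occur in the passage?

Scanning the 49 overlapping bigram windows for "wide house":
  (none found)

0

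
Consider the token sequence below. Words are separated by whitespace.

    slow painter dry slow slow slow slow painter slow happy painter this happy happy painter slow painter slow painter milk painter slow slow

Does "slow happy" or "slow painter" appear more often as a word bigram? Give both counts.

"slow painter" (4 vs 1)

"slow happy": 1 occurrence
"slow painter": 4 occurrences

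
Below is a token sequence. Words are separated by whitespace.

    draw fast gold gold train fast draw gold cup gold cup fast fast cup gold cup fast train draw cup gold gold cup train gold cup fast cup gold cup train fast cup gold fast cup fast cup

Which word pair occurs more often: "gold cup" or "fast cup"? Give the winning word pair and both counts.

"gold cup": 6 occurrences
"fast cup": 5 occurrences

"gold cup" (6 vs 5)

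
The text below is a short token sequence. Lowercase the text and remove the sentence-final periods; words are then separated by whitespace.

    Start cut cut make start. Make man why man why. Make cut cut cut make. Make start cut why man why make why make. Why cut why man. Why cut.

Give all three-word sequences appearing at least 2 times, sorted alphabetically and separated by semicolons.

Trigram counts meeting the condition (at least 2 times):
  cut cut make: 2
  cut why man: 2
  man why make: 2
  why make why: 2
  why man why: 3

cut cut make; cut why man; man why make; why make why; why man why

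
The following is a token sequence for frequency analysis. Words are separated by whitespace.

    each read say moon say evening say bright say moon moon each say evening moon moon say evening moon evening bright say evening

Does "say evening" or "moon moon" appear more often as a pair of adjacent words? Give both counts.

"say evening" (4 vs 2)

"say evening": 4 occurrences
"moon moon": 2 occurrences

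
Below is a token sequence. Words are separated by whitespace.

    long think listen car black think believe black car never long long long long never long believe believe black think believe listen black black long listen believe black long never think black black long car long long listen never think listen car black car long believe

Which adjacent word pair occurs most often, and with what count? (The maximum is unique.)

Bigram frequencies (highest first):
  long long: 4
  believe black: 3
  black long: 3
  think listen: 2
  listen car: 2
  car black: 2
  … (19 more, each ≤ 2)

"long long", 4 times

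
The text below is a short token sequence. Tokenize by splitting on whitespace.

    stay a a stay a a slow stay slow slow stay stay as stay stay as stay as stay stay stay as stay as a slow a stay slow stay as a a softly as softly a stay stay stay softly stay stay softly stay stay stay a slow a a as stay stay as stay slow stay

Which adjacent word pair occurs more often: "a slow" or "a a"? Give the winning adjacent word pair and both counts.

"a a" (4 vs 3)

"a slow": 3 occurrences
"a a": 4 occurrences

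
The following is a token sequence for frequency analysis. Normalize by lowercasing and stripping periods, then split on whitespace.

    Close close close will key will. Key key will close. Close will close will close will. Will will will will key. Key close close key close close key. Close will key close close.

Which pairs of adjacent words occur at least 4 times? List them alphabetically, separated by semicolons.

Bigram counts meeting the condition (at least 4 times):
  close close: 6
  close will: 5
  key close: 4
  will key: 4
  will will: 4

close close; close will; key close; will key; will will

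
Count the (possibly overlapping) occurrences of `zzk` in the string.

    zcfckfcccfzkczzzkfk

Sliding a length-3 window over the 19 characters (17 positions):
  position 15–17: zzk

1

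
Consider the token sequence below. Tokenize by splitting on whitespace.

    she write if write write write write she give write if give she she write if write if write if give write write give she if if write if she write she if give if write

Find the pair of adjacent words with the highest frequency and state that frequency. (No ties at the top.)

"write if", 6 times

Bigram frequencies (highest first):
  write if: 6
  if write: 5
  write write: 4
  she write: 3
  if give: 3
  write she: 2
  … (9 more, each ≤ 2)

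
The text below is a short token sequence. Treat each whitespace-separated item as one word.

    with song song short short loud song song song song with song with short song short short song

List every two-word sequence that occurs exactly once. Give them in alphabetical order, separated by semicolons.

Bigram counts meeting the condition (exactly once):
  loud song: 1
  short loud: 1
  with short: 1

loud song; short loud; with short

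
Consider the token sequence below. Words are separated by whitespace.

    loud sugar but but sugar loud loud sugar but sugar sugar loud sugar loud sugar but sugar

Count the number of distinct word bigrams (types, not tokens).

7

17 tokens → 16 bigram windows in total.
Repeated bigrams (each contributes count−1 duplicates):
  loud sugar: 4
  but sugar: 3
  sugar but: 3
  sugar loud: 3
9 duplicate windows → 16 − 9 = 7 distinct.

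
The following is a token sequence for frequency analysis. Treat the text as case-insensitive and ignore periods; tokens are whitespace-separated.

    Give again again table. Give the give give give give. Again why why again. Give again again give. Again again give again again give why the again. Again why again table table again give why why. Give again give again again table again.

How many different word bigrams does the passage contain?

43 tokens → 42 bigram windows in total.
Repeated bigrams (each contributes count−1 duplicates):
  give again: 7
  again again: 6
  again give: 6
  again table: 3
  give give: 3
  again why: 2
  give why: 2
  table again: 2
  … (2 more repeated)
25 duplicate windows → 42 − 25 = 17 distinct.

17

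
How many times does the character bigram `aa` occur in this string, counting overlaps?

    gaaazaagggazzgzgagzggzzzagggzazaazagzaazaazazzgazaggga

6

Sliding a length-2 window over the 54 characters (53 positions):
  position 2–3: aa
  position 3–4: aa
  position 6–7: aa
  position 32–33: aa
  position 38–39: aa
  position 41–42: aa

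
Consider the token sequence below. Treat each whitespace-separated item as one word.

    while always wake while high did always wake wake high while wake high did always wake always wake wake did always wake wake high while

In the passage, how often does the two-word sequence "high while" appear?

2

Scanning the 24 overlapping bigram windows for "high while":
  position 10–11: high while
  position 24–25: high while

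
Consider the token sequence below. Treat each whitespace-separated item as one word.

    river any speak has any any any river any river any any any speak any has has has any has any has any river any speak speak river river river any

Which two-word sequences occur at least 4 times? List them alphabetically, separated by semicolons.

Bigram counts meeting the condition (at least 4 times):
  any any: 4
  has any: 4
  river any: 5

any any; has any; river any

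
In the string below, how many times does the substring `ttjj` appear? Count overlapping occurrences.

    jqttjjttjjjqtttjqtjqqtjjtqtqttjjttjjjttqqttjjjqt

5

Sliding a length-4 window over the 48 characters (45 positions):
  position 3–6: ttjj
  position 7–10: ttjj
  position 29–32: ttjj
  position 33–36: ttjj
  position 42–45: ttjj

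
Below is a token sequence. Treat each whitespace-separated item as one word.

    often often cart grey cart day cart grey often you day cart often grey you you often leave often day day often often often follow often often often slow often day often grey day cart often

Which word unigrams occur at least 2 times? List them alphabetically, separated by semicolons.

cart; day; grey; often; you

Unigram counts meeting the condition (at least 2 times):
  cart: 5
  day: 6
  grey: 4
  often: 15
  you: 3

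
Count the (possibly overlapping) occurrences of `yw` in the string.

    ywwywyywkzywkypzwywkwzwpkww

5

Sliding a length-2 window over the 27 characters (26 positions):
  position 1–2: yw
  position 4–5: yw
  position 7–8: yw
  position 11–12: yw
  position 18–19: yw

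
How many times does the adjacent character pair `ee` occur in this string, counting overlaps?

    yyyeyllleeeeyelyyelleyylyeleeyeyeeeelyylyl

7

Sliding a length-2 window over the 42 characters (41 positions):
  position 9–10: ee
  position 10–11: ee
  position 11–12: ee
  position 28–29: ee
  position 33–34: ee
  position 34–35: ee
  position 35–36: ee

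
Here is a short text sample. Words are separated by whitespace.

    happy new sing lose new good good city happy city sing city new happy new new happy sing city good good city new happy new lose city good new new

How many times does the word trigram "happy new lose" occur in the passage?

Scanning the 28 overlapping trigram windows for "happy new lose":
  position 24–26: happy new lose

1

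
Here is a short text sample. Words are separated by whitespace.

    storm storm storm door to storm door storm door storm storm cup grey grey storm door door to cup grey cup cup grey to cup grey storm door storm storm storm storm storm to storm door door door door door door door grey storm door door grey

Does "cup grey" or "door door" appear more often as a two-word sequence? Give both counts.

"cup grey": 4 occurrences
"door door": 8 occurrences

"door door" (8 vs 4)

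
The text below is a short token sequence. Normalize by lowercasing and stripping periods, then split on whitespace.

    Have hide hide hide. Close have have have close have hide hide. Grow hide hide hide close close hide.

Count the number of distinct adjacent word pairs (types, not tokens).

19 tokens → 18 bigram windows in total.
Repeated bigrams (each contributes count−1 duplicates):
  hide hide: 5
  close have: 2
  have have: 2
  have hide: 2
  hide close: 2
8 duplicate windows → 18 − 8 = 10 distinct.

10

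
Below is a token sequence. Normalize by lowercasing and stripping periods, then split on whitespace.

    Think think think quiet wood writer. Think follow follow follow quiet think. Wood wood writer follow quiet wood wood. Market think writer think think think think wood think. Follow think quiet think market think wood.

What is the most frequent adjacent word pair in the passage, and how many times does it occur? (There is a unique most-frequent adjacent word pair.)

Bigram frequencies (highest first):
  think think: 5
  think wood: 3
  think quiet: 2
  quiet wood: 2
  wood writer: 2
  writer think: 2
  … (12 more, each ≤ 2)

"think think", 5 times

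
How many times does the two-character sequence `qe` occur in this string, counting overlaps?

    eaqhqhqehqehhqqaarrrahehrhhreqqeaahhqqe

4

Sliding a length-2 window over the 39 characters (38 positions):
  position 7–8: qe
  position 10–11: qe
  position 31–32: qe
  position 38–39: qe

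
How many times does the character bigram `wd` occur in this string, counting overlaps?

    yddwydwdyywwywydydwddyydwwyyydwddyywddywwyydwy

Sliding a length-2 window over the 46 characters (45 positions):
  position 7–8: wd
  position 19–20: wd
  position 31–32: wd
  position 36–37: wd

4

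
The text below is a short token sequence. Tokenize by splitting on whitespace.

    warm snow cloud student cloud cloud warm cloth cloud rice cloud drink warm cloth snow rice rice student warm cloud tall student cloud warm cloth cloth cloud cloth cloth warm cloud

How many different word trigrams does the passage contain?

31 tokens → 29 trigram windows in total.
Repeated trigrams (each contributes count−1 duplicates):
  cloud warm cloth: 2
1 duplicate windows → 29 − 1 = 28 distinct.

28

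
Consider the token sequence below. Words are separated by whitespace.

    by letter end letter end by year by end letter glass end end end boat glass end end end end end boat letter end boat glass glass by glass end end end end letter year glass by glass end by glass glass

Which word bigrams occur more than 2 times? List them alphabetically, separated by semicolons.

by glass; end boat; end end; end letter; glass end; letter end

Bigram counts meeting the condition (more than 2 times):
  by glass: 3
  end boat: 3
  end end: 9
  end letter: 3
  glass end: 4
  letter end: 3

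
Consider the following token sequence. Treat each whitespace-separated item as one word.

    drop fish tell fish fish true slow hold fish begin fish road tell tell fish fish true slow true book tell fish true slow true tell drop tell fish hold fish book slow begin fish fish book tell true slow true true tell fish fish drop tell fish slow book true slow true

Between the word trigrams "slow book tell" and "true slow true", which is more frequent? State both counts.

"true slow true" (4 vs 0)

"slow book tell": 0 occurrences
"true slow true": 4 occurrences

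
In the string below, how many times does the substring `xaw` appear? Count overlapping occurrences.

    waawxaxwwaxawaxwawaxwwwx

1

Sliding a length-3 window over the 24 characters (22 positions):
  position 11–13: xaw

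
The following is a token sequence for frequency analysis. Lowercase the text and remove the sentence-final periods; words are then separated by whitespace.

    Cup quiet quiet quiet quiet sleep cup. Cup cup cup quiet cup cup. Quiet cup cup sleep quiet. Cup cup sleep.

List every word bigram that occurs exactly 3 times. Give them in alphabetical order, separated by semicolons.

cup quiet; quiet cup; quiet quiet

Bigram counts meeting the condition (exactly 3 times):
  cup quiet: 3
  quiet cup: 3
  quiet quiet: 3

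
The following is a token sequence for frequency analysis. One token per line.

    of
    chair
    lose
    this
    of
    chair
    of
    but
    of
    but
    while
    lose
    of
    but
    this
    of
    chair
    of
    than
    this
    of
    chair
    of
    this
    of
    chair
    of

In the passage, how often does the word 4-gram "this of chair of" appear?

4

Scanning the 24 overlapping 4-gram windows for "this of chair of":
  position 4–7: this of chair of
  position 15–18: this of chair of
  position 20–23: this of chair of
  position 24–27: this of chair of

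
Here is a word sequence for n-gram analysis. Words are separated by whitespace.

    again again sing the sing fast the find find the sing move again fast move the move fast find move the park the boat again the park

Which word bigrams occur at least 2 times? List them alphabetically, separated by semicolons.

Bigram counts meeting the condition (at least 2 times):
  move the: 2
  the park: 2
  the sing: 2

move the; the park; the sing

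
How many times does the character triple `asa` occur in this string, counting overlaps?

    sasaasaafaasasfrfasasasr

Sliding a length-3 window over the 24 characters (22 positions):
  position 2–4: asa
  position 5–7: asa
  position 11–13: asa
  position 18–20: asa
  position 20–22: asa

5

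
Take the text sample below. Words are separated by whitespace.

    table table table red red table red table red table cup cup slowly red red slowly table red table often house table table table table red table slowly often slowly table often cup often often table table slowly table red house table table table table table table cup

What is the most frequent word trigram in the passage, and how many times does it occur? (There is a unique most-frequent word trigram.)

"table table table", 7 times

Trigram frequencies (highest first):
  table table table: 7
  table red table: 4
  table table red: 2
  red table red: 2
  slowly table red: 2
  house table table: 2
  … (27 more, each ≤ 1)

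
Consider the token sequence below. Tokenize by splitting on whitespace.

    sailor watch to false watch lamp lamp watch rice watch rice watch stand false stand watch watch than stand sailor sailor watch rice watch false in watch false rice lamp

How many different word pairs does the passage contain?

30 tokens → 29 bigram windows in total.
Repeated bigrams (each contributes count−1 duplicates):
  rice watch: 3
  watch rice: 3
  sailor watch: 2
  watch false: 2
6 duplicate windows → 29 − 6 = 23 distinct.

23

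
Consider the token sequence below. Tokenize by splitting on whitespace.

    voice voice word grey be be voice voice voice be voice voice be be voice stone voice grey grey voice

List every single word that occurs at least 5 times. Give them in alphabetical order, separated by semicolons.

be; voice

Unigram counts meeting the condition (at least 5 times):
  be: 5
  voice: 10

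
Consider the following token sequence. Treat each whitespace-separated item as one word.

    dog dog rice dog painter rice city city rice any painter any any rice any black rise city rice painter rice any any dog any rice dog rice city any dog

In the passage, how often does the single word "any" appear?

Scanning the 31 tokens for "any":
  position 10: any
  position 12: any
  position 13: any
  position 15: any
  position 22: any
  position 23: any
  position 25: any
  position 30: any

8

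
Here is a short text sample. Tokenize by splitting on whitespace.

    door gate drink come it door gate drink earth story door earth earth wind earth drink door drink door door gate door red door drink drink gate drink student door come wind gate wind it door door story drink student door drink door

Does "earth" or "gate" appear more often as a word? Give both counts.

"gate" (5 vs 4)

"earth": 4 occurrences
"gate": 5 occurrences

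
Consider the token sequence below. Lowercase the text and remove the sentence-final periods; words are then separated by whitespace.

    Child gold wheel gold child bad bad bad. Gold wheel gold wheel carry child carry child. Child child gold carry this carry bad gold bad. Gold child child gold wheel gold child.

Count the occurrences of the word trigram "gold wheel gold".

Scanning the 30 overlapping trigram windows for "gold wheel gold":
  position 2–4: gold wheel gold
  position 9–11: gold wheel gold
  position 29–31: gold wheel gold

3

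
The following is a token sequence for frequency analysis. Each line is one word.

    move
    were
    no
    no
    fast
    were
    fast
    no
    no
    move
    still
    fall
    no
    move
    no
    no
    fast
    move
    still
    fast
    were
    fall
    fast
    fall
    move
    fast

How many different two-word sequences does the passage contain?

26 tokens → 25 bigram windows in total.
Repeated bigrams (each contributes count−1 duplicates):
  no no: 3
  fast were: 2
  move still: 2
  no fast: 2
  no move: 2
6 duplicate windows → 25 − 6 = 19 distinct.

19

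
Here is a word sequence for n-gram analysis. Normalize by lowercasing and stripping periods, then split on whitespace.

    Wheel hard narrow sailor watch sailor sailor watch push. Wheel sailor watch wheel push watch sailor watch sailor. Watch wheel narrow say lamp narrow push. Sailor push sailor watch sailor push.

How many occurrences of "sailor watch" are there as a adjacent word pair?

Scanning the 30 overlapping bigram windows for "sailor watch":
  position 4–5: sailor watch
  position 7–8: sailor watch
  position 11–12: sailor watch
  position 16–17: sailor watch
  position 18–19: sailor watch
  position 28–29: sailor watch

6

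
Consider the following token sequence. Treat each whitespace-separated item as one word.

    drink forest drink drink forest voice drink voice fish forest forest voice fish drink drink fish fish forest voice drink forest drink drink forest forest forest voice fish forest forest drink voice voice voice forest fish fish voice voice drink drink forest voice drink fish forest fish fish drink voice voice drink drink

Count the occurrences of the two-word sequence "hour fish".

0

Scanning the 52 overlapping bigram windows for "hour fish":
  (none found)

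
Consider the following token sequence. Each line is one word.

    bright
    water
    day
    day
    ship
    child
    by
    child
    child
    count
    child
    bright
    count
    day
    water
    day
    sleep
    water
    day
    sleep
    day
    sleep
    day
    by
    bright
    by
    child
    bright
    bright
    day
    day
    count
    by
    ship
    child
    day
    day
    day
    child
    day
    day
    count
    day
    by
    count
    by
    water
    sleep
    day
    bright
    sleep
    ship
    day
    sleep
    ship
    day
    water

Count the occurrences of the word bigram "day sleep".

4

Scanning the 56 overlapping bigram windows for "day sleep":
  position 16–17: day sleep
  position 19–20: day sleep
  position 21–22: day sleep
  position 53–54: day sleep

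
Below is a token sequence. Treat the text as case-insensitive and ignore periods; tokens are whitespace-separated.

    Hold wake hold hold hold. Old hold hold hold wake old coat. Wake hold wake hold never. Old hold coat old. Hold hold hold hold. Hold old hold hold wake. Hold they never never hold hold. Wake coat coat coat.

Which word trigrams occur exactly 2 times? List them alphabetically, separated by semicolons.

hold hold old; hold old hold

Trigram counts meeting the condition (exactly 2 times):
  hold hold old: 2
  hold old hold: 2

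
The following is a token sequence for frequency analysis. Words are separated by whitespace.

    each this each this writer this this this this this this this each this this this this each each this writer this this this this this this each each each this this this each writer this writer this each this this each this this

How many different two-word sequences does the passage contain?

44 tokens → 43 bigram windows in total.
Repeated bigrams (each contributes count−1 duplicates):
  this this: 18
  each this: 7
  this each: 7
  writer this: 4
  each each: 3
  this writer: 3
36 duplicate windows → 43 − 36 = 7 distinct.

7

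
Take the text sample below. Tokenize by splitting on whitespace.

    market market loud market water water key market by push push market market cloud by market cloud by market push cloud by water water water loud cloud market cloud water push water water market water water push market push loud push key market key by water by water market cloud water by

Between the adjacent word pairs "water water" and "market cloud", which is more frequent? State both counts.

"water water" (5 vs 4)

"water water": 5 occurrences
"market cloud": 4 occurrences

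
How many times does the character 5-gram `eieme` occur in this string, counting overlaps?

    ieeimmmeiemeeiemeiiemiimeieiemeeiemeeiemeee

Sliding a length-5 window over the 43 characters (39 positions):
  position 8–12: eieme
  position 13–17: eieme
  position 27–31: eieme
  position 32–36: eieme
  position 37–41: eieme

5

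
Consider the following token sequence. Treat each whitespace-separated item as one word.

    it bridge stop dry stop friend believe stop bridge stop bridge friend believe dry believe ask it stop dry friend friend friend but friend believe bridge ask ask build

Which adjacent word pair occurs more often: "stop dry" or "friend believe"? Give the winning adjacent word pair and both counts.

"stop dry": 2 occurrences
"friend believe": 3 occurrences

"friend believe" (3 vs 2)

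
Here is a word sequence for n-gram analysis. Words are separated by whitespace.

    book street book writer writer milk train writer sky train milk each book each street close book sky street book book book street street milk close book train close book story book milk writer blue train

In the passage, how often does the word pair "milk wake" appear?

0

Scanning the 35 overlapping bigram windows for "milk wake":
  (none found)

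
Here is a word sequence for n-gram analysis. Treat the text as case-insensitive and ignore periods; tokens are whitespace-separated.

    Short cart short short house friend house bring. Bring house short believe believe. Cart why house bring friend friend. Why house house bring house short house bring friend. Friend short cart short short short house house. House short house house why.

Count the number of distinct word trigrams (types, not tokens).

41 tokens → 39 trigram windows in total.
Repeated trigrams (each contributes count−1 duplicates):
  bring friend friend: 2
  bring house short: 2
  cart short short: 2
  house bring friend: 2
  house short house: 2
  short cart short: 2
  short house house: 2
  short short house: 2
8 duplicate windows → 39 − 8 = 31 distinct.

31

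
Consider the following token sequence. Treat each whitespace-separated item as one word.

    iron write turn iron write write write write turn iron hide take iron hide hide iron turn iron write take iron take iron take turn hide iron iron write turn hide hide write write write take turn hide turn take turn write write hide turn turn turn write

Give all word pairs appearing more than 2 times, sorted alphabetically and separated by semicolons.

iron write; take iron; take turn; turn hide; turn iron; write turn; write write

Bigram counts meeting the condition (more than 2 times):
  iron write: 4
  take iron: 3
  take turn: 3
  turn hide: 3
  turn iron: 3
  write turn: 3
  write write: 6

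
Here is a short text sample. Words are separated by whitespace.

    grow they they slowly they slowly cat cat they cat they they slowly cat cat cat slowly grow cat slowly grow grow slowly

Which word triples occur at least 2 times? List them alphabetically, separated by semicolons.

Trigram counts meeting the condition (at least 2 times):
  cat slowly grow: 2
  slowly cat cat: 2
  they slowly cat: 2
  they they slowly: 2

cat slowly grow; slowly cat cat; they slowly cat; they they slowly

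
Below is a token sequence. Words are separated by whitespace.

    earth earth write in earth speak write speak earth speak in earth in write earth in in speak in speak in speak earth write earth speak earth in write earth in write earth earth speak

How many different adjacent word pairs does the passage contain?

14

35 tokens → 34 bigram windows in total.
Repeated bigrams (each contributes count−1 duplicates):
  earth in: 4
  earth speak: 4
  write earth: 4
  in speak: 3
  in write: 3
  speak earth: 3
  speak in: 3
  earth earth: 2
  … (2 more repeated)
20 duplicate windows → 34 − 20 = 14 distinct.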